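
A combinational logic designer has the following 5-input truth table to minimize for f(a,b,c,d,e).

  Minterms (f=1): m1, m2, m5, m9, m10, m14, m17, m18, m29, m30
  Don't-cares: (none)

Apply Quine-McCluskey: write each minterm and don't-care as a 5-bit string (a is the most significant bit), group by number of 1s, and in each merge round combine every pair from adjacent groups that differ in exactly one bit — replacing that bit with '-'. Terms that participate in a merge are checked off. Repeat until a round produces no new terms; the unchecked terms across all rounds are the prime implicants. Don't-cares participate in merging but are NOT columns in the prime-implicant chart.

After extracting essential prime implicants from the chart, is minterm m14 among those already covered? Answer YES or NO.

[col 0] 00001*, 00010*, 00101*, 01001*, 01010*, 01110*, 10001*, 10010*, 11101, 11110*
[col 1] -0001, -0010, -1110, 0-001, 0-010, 00-01, 01-10
Prime implicants: -0001, -0010, -1110, 0-001, 0-010, 00-01, 01-10, 11101
PI chart (minterm → PIs covering it):
  1 | -0001,0-001,00-01
  2 | -0010,0-010
  5 | 00-01  (sole → essential)
  9 | 0-001  (sole → essential)
  10 | 0-010,01-10
  14 | -1110,01-10
  17 | -0001  (sole → essential)
  18 | -0010  (sole → essential)
  29 | 11101  (sole → essential)
  30 | -1110  (sole → essential)
Essential prime implicants: -0001, -0010, -1110, 0-001, 00-01, 11101

YES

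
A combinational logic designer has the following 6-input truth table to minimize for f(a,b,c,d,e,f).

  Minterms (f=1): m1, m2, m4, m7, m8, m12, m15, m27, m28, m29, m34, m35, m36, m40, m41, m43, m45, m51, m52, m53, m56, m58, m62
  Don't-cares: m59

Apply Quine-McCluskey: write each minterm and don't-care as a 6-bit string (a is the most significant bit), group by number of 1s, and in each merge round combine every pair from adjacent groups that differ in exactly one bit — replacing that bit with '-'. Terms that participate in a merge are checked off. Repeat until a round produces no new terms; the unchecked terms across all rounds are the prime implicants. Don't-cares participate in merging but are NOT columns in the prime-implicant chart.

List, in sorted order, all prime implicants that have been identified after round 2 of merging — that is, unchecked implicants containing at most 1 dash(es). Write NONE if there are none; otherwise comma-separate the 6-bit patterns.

-00010, -00100, -01000, -11011, 0-1100, 00-100, 00-111, 000001, 001-00, 01110-, 1-0100, 1-1000, 10001-, 101-01, 1010-1, 10100-, 11010-, 111-10, 1110-0, 11101-

Round 0: 000001 000010✓ 000100✓ 000111✓ 001000✓ 001100✓ 001111✓ 011011✓ 011100✓ 011101✓ 100010✓ 100011✓ 100100✓ 101000✓ 101001✓ 101011✓ 101101✓ 110011✓ 110100✓ 110101✓ 111000✓ 111010✓ 111011✓ 111110✓
Round 1: -00010 -00100 -01000 -11011 0-1100 00-100 00-111 001-00 01110- 1-0011✓ 1-0100 1-1000 1-1011✓ 10-011✓ 10001- 101-01 1010-1 10100- 11-011✓ 11010- 111-10 1110-0 11101-
Round 2: 1--011
PIs = {-00010, -00100, -01000, -11011, 0-1100, 00-100, 00-111, 000001, 001-00, 01110-, 1--011, 1-0100, 1-1000, 10001-, 101-01, 1010-1, 10100-, 11010-, 111-10, 1110-0, 11101-}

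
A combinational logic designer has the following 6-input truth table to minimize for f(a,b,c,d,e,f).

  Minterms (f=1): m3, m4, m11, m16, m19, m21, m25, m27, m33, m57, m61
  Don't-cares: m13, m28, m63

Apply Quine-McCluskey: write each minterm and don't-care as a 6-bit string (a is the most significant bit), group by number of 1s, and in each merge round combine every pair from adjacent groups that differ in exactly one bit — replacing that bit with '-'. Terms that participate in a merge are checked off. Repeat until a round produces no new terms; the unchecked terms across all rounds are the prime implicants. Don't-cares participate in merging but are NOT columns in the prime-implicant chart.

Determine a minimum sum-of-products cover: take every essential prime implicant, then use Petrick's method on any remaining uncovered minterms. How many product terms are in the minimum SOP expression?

size-2^0 implicants → 000011(✓)  000100  001011(✓)  001101  010000  010011(✓)  010101  011001(✓)  011011(✓)  011100  100001  111001(✓)  111101(✓)  111111(✓)
size-2^1 implicants → -11001  0-0011(✓)  0-1011(✓)  00-011(✓)  01-011(✓)  0110-1  111-01  1111-1
size-2^2 implicants → 0--011
Unchecked terms (primes): -11001, 0--011, 000100, 001101, 010000, 010101, 0110-1, 011100, 100001, 111-01, 1111-1
Minterm coverage:
  m3 ⊆ 0--011 [E]
  m4 ⊆ 000100 [E]
  m11 ⊆ 0--011 [E]
  m16 ⊆ 010000 [E]
  m19 ⊆ 0--011 [E]
  m21 ⊆ 010101 [E]
  m25 ⊆ -11001,0110-1
  m27 ⊆ 0--011,0110-1
  m33 ⊆ 100001 [E]
  m57 ⊆ -11001,111-01
  m61 ⊆ 111-01,1111-1
E = {0--011, 000100, 010000, 010101, 100001}
Petrick residual → -11001, 111-01
Cover = bcd'e'f + a'd'ef + a'b'c'de'f' + a'bc'd'e'f' + a'bc'de'f + ab'c'd'e'f + abce'f  |cover|=7

7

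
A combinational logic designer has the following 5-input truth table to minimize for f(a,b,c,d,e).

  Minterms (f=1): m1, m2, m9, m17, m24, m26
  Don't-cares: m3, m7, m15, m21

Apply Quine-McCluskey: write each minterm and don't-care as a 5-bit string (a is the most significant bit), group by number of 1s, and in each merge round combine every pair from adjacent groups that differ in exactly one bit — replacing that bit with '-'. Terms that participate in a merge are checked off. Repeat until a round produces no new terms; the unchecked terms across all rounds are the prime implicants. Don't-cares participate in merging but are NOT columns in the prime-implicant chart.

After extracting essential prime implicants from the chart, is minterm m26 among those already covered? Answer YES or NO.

Round 0: 00001✓ 00010✓ 00011✓ 00111✓ 01001✓ 01111✓ 10001✓ 10101✓ 11000✓ 11010✓
Round 1: -0001 0-001 0-111 00-11 000-1 0001- 10-01 110-0
PIs = {-0001, 0-001, 0-111, 00-11, 000-1, 0001-, 10-01, 110-0}
Coverage chart:
  m1: -0001,0-001,000-1
  m2: 0001- ←essential
  m9: 0-001 ←essential
  m17: -0001,10-01
  m24: 110-0 ←essential
  m26: 110-0 ←essential
Essential: 0-001, 0001-, 110-0

YES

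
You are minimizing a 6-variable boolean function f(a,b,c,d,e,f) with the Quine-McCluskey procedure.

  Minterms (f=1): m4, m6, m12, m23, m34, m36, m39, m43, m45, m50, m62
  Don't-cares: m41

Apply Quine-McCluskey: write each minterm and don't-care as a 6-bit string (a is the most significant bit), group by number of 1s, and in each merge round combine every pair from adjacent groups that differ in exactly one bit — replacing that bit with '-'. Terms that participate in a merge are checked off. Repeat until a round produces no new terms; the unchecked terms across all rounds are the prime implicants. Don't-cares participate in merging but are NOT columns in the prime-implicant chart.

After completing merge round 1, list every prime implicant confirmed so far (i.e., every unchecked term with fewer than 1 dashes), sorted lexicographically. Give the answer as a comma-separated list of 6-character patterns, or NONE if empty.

010111, 100111, 111110

Round 0: 000100✓ 000110✓ 001100✓ 010111 100010✓ 100100✓ 100111 101001✓ 101011✓ 101101✓ 110010✓ 111110
Round 1: -00100 00-100 0001-0 1-0010 101-01 1010-1
PIs = {-00100, 00-100, 0001-0, 010111, 1-0010, 100111, 101-01, 1010-1, 111110}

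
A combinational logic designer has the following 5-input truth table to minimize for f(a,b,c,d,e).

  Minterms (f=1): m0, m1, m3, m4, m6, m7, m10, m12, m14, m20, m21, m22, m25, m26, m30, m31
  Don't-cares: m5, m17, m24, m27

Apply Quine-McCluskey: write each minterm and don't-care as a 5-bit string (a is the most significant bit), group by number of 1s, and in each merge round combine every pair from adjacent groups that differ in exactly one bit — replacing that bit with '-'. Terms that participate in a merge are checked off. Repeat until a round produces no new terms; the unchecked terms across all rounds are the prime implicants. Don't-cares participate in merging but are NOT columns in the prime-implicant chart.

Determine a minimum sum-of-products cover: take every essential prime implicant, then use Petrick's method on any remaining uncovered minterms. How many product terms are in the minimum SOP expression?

[col 0] 00000*, 00001*, 00011*, 00100*, 00101*, 00110*, 00111*, 01010*, 01100*, 01110*, 10001*, 10100*, 10101*, 10110*, 11000*, 11001*, 11010*, 11011*, 11110*, 11111*
[col 1] -0001*, -0100*, -0101*, -0110*, -1010*, -1110*, 0-100*, 0-110*, 00-00*, 00-01*, 00-11*, 000-1*, 0000-*, 001-0*, 001-1*, 0010-*, 0011-*, 01-10*, 011-0*, 1-001, 1-110*, 10-01*, 101-0*, 1010-*, 11-10*, 11-11*, 110-0*, 110-1*, 1100-*, 1101-*, 1111-*
[col 2] --110, -0-01, -01-0, -010-, -1-10, 0-1-0, 00--1, 00-0-, 001--, 11-1-, 110--
Prime implicants: --110, -0-01, -01-0, -010-, -1-10, 0-1-0, 00--1, 00-0-, 001--, 1-001, 11-1-, 110--
PI chart (minterm → PIs covering it):
  0 | 00-0-  (sole → essential)
  1 | -0-01,00--1,00-0-
  3 | 00--1  (sole → essential)
  4 | -01-0,-010-,0-1-0,00-0-,001--
  6 | --110,-01-0,0-1-0,001--
  7 | 00--1,001--
  10 | -1-10  (sole → essential)
  12 | 0-1-0  (sole → essential)
  14 | --110,-1-10,0-1-0
  20 | -01-0,-010-
  21 | -0-01,-010-
  22 | --110,-01-0
  25 | 1-001,110--
  26 | -1-10,11-1-,110--
  30 | --110,-1-10,11-1-
  31 | 11-1-  (sole → essential)
Essential prime implicants: -1-10, 0-1-0, 00--1, 00-0-, 11-1-
Petrick residual → --110, -010-, 1-001
Minimum SOP uses 8 PIs: cde' + b'cd' + bde' + a'ce' + a'b'e + a'b'd' + ac'd'e + abd

8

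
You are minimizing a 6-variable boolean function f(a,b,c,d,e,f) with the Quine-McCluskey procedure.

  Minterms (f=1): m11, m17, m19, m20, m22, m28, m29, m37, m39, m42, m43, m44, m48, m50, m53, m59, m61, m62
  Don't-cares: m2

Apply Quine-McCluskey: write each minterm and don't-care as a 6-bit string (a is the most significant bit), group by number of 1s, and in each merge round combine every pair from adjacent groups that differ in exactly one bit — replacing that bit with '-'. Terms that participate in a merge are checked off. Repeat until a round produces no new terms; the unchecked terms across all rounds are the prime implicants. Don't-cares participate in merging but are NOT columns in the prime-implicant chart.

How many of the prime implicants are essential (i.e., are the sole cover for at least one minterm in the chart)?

Round 0: 000010 001011✓ 010001✓ 010011✓ 010100✓ 010110✓ 011100✓ 011101✓ 100101✓ 100111✓ 101010✓ 101011✓ 101100 110000✓ 110010✓ 110101✓ 111011✓ 111101✓ 111110
Round 1: -01011 -11101 01-100 0100-1 0101-0 01110- 1-0101 1-1011 1001-1 10101- 11-101 1100-0
PIs = {-01011, -11101, 000010, 01-100, 0100-1, 0101-0, 01110-, 1-0101, 1-1011, 1001-1, 10101-, 101100, 11-101, 1100-0, 111110}
Coverage chart:
  m11: -01011 ←essential
  m17: 0100-1 ←essential
  m19: 0100-1 ←essential
  m20: 01-100,0101-0
  m22: 0101-0 ←essential
  m28: 01-100,01110-
  m29: -11101,01110-
  m37: 1-0101,1001-1
  m39: 1001-1 ←essential
  m42: 10101- ←essential
  m43: -01011,1-1011,10101-
  m44: 101100 ←essential
  m48: 1100-0 ←essential
  m50: 1100-0 ←essential
  m53: 1-0101,11-101
  m59: 1-1011 ←essential
  m61: -11101,11-101
  m62: 111110 ←essential
Essential: -01011, 0100-1, 0101-0, 1-1011, 1001-1, 10101-, 101100, 1100-0, 111110

9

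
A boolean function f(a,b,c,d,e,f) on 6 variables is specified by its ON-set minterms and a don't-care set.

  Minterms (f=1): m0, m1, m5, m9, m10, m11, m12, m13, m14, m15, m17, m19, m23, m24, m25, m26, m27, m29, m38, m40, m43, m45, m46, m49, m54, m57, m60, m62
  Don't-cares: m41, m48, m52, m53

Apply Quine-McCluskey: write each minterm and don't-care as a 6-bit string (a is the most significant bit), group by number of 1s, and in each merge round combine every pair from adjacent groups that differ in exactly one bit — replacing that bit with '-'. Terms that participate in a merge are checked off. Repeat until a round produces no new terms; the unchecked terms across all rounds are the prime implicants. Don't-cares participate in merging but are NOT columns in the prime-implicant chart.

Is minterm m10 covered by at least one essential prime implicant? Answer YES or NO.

NO

Round 0: 000000✓ 000001✓ 000101✓ 001001✓ 001010✓ 001011✓ 001100✓ 001101✓ 001110✓ 001111✓ 010001✓ 010011✓ 010111✓ 011000✓ 011001✓ 011010✓ 011011✓ 011101✓ 100110✓ 101000✓ 101001✓ 101011✓ 101101✓ 101110✓ 110000✓ 110001✓ 110100✓ 110101✓ 110110✓ 111001✓ 111100✓ 111110✓
Round 1: -01001✓ -01011✓ -01101✓ -01110 -10001✓ -11001✓ 0-0001✓ 0-1001✓ 0-1010✓ 0-1011✓ 0-1101✓ 00-001✓ 00-101✓ 000-01✓ 00000- 001-01✓ 001-10✓ 001-11✓ 0010-1✓ 00101-✓ 0011-0✓ 0011-1✓ 00110-✓ 00111-✓ 01-001✓ 01-011✓ 010-11 0100-1✓ 011-01✓ 0110-0✓ 0110-1✓ 01100-✓ 01101-✓ 1-0110✓ 1-1001✓ 1-1110✓ 10-110✓ 101-01✓ 1010-1✓ 10100- 11-001✓ 11-100✓ 11-110✓ 110-00✓ 110-01✓ 11000-✓ 1101-0✓ 11010-✓ 1111-0✓
Round 2: --1001 -01-01 -010-1 -1-001 0--001 0-1-01 0-10-1 0-101- 00--01 001--1 001-1- 0011-- 01-0-1 0110-- 1--110 11-1-0 110-0-
PIs = {--1001, -01-01, -010-1, -01110, -1-001, 0--001, 0-1-01, 0-10-1, 0-101-, 00--01, 00000-, 001--1, 001-1-, 0011--, 01-0-1, 010-11, 0110--, 1--110, 10100-, 11-1-0, 110-0-}
Coverage chart:
  m0: 00000- ←essential
  m1: 0--001,00--01,00000-
  m5: 00--01 ←essential
  m9: --1001,-01-01,-010-1,0--001,0-1-01,0-10-1,00--01,001--1
  m10: 0-101-,001-1-
  m11: -010-1,0-10-1,0-101-,001--1,001-1-
  m12: 0011-- ←essential
  m13: -01-01,0-1-01,00--01,001--1,0011--
  m14: -01110,001-1-,0011--
  m15: 001--1,001-1-,0011--
  m17: -1-001,0--001,01-0-1
  m19: 01-0-1,010-11
  m23: 010-11 ←essential
  m24: 0110-- ←essential
  m25: --1001,-1-001,0--001,0-1-01,0-10-1,01-0-1,0110--
  m26: 0-101-,0110--
  m27: 0-10-1,0-101-,01-0-1,0110--
  m29: 0-1-01 ←essential
  m38: 1--110 ←essential
  m40: 10100- ←essential
  m43: -010-1 ←essential
  m45: -01-01 ←essential
  m46: -01110,1--110
  m49: -1-001,110-0-
  m54: 1--110,11-1-0
  m57: --1001,-1-001
  m60: 11-1-0 ←essential
  m62: 1--110,11-1-0
Essential: -01-01, -010-1, 0-1-01, 00--01, 00000-, 0011--, 010-11, 0110--, 1--110, 10100-, 11-1-0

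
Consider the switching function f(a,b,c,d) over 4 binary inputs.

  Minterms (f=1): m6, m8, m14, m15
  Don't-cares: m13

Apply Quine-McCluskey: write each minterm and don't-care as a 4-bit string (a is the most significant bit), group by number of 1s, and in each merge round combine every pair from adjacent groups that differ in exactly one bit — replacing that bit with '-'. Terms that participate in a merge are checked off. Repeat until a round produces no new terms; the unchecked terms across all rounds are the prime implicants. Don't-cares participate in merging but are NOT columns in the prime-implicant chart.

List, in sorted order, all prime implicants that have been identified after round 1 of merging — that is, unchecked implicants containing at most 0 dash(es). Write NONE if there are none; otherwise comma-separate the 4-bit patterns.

[col 0] 0110*, 1000, 1101*, 1110*, 1111*
[col 1] -110, 11-1, 111-
Prime implicants: -110, 1000, 11-1, 111-

1000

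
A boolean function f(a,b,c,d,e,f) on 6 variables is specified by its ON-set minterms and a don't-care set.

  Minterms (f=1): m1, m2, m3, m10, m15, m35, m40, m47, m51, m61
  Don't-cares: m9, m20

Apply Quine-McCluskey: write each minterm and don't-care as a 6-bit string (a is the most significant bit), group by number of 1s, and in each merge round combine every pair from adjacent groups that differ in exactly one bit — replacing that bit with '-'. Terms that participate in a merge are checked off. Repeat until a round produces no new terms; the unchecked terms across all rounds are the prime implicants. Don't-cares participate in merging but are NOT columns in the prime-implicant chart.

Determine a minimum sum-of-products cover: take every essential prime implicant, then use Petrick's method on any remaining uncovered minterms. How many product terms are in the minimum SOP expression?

[col 0] 000001*, 000010*, 000011*, 001001*, 001010*, 001111*, 010100, 100011*, 101000, 101111*, 110011*, 111101
[col 1] -00011, -01111, 00-001, 00-010, 0000-1, 00001-, 1-0011
Prime implicants: -00011, -01111, 00-001, 00-010, 0000-1, 00001-, 010100, 1-0011, 101000, 111101
PI chart (minterm → PIs covering it):
  1 | 00-001,0000-1
  2 | 00-010,00001-
  3 | -00011,0000-1,00001-
  10 | 00-010  (sole → essential)
  15 | -01111  (sole → essential)
  35 | -00011,1-0011
  40 | 101000  (sole → essential)
  47 | -01111  (sole → essential)
  51 | 1-0011  (sole → essential)
  61 | 111101  (sole → essential)
Essential prime implicants: -01111, 00-010, 1-0011, 101000, 111101
Petrick residual → 0000-1
Minimum SOP uses 6 PIs: b'cdef + a'b'd'ef' + a'b'c'd'f + ac'd'ef + ab'cd'e'f' + abcde'f

6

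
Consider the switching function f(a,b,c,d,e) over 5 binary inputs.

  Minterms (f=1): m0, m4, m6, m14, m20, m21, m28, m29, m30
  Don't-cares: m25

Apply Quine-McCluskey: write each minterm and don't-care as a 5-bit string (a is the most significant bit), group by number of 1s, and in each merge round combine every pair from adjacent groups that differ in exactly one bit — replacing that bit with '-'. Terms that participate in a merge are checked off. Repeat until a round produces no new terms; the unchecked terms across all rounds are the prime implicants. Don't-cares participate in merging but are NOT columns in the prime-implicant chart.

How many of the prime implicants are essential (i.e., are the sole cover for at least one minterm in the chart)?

Round 0: 00000✓ 00100✓ 00110✓ 01110✓ 10100✓ 10101✓ 11001✓ 11100✓ 11101✓ 11110✓
Round 1: -0100 -1110 0-110 00-00 001-0 1-100✓ 1-101✓ 1010-✓ 11-01 111-0 1110-✓
Round 2: 1-10-
PIs = {-0100, -1110, 0-110, 00-00, 001-0, 1-10-, 11-01, 111-0}
Coverage chart:
  m0: 00-00 ←essential
  m4: -0100,00-00,001-0
  m6: 0-110,001-0
  m14: -1110,0-110
  m20: -0100,1-10-
  m21: 1-10- ←essential
  m28: 1-10-,111-0
  m29: 1-10-,11-01
  m30: -1110,111-0
Essential: 00-00, 1-10-

2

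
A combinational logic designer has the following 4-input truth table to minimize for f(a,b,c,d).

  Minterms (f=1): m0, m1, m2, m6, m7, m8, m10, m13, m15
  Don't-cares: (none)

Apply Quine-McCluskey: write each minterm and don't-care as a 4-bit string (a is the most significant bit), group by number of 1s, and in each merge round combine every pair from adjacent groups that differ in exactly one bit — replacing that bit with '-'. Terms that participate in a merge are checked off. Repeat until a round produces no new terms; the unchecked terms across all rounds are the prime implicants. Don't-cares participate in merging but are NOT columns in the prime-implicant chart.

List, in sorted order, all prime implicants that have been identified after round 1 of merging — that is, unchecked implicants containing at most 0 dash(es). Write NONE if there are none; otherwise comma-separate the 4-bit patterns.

NONE

Round 0: 0000✓ 0001✓ 0010✓ 0110✓ 0111✓ 1000✓ 1010✓ 1101✓ 1111✓
Round 1: -000✓ -010✓ -111 0-10 00-0✓ 000- 011- 10-0✓ 11-1
Round 2: -0-0
PIs = {-0-0, -111, 0-10, 000-, 011-, 11-1}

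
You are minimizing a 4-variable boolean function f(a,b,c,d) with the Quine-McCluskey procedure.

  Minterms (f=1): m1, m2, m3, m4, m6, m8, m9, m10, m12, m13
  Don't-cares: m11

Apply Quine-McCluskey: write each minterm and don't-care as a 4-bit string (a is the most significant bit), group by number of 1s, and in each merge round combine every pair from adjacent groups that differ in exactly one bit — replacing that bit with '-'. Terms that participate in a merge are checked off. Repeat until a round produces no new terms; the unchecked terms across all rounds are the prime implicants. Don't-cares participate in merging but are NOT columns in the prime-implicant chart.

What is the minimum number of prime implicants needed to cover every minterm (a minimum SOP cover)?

size-2^0 implicants → 0001(✓)  0010(✓)  0011(✓)  0100(✓)  0110(✓)  1000(✓)  1001(✓)  1010(✓)  1011(✓)  1100(✓)  1101(✓)
size-2^1 implicants → -001(✓)  -010(✓)  -011(✓)  -100  0-10  00-1(✓)  001-(✓)  01-0  1-00(✓)  1-01(✓)  10-0(✓)  10-1(✓)  100-(✓)  101-(✓)  110-(✓)
size-2^2 implicants → -0-1  -01-  1-0-  10--
Unchecked terms (primes): -0-1, -01-, -100, 0-10, 01-0, 1-0-, 10--
Minterm coverage:
  m1 ⊆ -0-1 [E]
  m2 ⊆ -01-,0-10
  m3 ⊆ -0-1,-01-
  m4 ⊆ -100,01-0
  m6 ⊆ 0-10,01-0
  m8 ⊆ 1-0-,10--
  m9 ⊆ -0-1,1-0-,10--
  m10 ⊆ -01-,10--
  m12 ⊆ -100,1-0-
  m13 ⊆ 1-0- [E]
E = {-0-1, 1-0-}
Petrick residual → -01-, 01-0
Cover = b'd + b'c + a'bd' + ac'  |cover|=4

4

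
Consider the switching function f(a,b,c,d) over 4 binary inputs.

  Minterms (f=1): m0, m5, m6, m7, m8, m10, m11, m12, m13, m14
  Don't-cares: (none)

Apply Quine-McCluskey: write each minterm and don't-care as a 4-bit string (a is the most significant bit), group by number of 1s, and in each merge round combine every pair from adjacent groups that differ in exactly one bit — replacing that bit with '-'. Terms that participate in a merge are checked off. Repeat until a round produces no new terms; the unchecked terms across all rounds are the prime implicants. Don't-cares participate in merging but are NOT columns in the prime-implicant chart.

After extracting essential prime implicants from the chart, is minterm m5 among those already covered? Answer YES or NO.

size-2^0 implicants → 0000(✓)  0101(✓)  0110(✓)  0111(✓)  1000(✓)  1010(✓)  1011(✓)  1100(✓)  1101(✓)  1110(✓)
size-2^1 implicants → -000  -101  -110  01-1  011-  1-00(✓)  1-10(✓)  10-0(✓)  101-  11-0(✓)  110-
size-2^2 implicants → 1--0
Unchecked terms (primes): -000, -101, -110, 01-1, 011-, 1--0, 101-, 110-
Minterm coverage:
  m0 ⊆ -000 [E]
  m5 ⊆ -101,01-1
  m6 ⊆ -110,011-
  m7 ⊆ 01-1,011-
  m8 ⊆ -000,1--0
  m10 ⊆ 1--0,101-
  m11 ⊆ 101- [E]
  m12 ⊆ 1--0,110-
  m13 ⊆ -101,110-
  m14 ⊆ -110,1--0
E = {-000, 101-}

NO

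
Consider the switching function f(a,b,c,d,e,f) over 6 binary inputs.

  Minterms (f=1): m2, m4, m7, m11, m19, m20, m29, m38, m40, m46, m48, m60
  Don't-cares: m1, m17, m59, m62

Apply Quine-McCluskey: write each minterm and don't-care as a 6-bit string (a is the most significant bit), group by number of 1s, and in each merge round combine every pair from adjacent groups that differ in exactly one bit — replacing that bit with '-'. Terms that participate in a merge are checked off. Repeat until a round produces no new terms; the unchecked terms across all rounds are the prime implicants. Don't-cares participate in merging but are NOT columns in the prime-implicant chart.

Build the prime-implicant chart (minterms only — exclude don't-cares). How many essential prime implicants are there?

[col 0] 000001*, 000010, 000100*, 000111, 001011, 010001*, 010011*, 010100*, 011101, 100110*, 101000, 101110*, 110000, 111011, 111100*, 111110*
[col 1] 0-0001, 0-0100, 0100-1, 1-1110, 10-110, 1111-0
Prime implicants: 0-0001, 0-0100, 000010, 000111, 001011, 0100-1, 011101, 1-1110, 10-110, 101000, 110000, 111011, 1111-0
PI chart (minterm → PIs covering it):
  2 | 000010  (sole → essential)
  4 | 0-0100  (sole → essential)
  7 | 000111  (sole → essential)
  11 | 001011  (sole → essential)
  19 | 0100-1  (sole → essential)
  20 | 0-0100  (sole → essential)
  29 | 011101  (sole → essential)
  38 | 10-110  (sole → essential)
  40 | 101000  (sole → essential)
  46 | 1-1110,10-110
  48 | 110000  (sole → essential)
  60 | 1111-0  (sole → essential)
Essential prime implicants: 0-0100, 000010, 000111, 001011, 0100-1, 011101, 10-110, 101000, 110000, 1111-0

10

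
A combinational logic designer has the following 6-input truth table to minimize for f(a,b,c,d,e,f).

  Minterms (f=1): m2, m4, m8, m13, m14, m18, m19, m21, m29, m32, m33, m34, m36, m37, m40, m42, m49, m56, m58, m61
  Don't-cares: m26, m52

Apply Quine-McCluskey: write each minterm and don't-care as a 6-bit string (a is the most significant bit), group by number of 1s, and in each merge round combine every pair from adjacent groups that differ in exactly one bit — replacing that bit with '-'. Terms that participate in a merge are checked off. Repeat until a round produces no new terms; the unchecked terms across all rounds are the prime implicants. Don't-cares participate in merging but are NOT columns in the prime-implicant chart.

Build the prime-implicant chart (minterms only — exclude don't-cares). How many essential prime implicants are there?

10

[col 0] 000010*, 000100*, 001000*, 001101*, 001110, 010010*, 010011*, 010101*, 011010*, 011101*, 100000*, 100001*, 100010*, 100100*, 100101*, 101000*, 101010*, 110001*, 110100*, 111000*, 111010*, 111101*
[col 1] -00010, -00100, -01000, -11010, -11101, 0-0010, 0-1101, 01-010, 01-101, 01001-, 1-0001, 1-0100, 1-1000*, 1-1010*, 10-000*, 10-010*, 100-00*, 100-01*, 1000-0*, 10000-*, 10010-*, 1010-0*, 1110-0*
[col 2] 1-10-0, 10-0-0, 100-0-
Prime implicants: -00010, -00100, -01000, -11010, -11101, 0-0010, 0-1101, 001110, 01-010, 01-101, 01001-, 1-0001, 1-0100, 1-10-0, 10-0-0, 100-0-
PI chart (minterm → PIs covering it):
  2 | -00010,0-0010
  4 | -00100  (sole → essential)
  8 | -01000  (sole → essential)
  13 | 0-1101  (sole → essential)
  14 | 001110  (sole → essential)
  18 | 0-0010,01-010,01001-
  19 | 01001-  (sole → essential)
  21 | 01-101  (sole → essential)
  29 | -11101,0-1101,01-101
  32 | 10-0-0,100-0-
  33 | 1-0001,100-0-
  34 | -00010,10-0-0
  36 | -00100,1-0100,100-0-
  37 | 100-0-  (sole → essential)
  40 | -01000,1-10-0,10-0-0
  42 | 1-10-0,10-0-0
  49 | 1-0001  (sole → essential)
  56 | 1-10-0  (sole → essential)
  58 | -11010,1-10-0
  61 | -11101  (sole → essential)
Essential prime implicants: -00100, -01000, -11101, 0-1101, 001110, 01-101, 01001-, 1-0001, 1-10-0, 100-0-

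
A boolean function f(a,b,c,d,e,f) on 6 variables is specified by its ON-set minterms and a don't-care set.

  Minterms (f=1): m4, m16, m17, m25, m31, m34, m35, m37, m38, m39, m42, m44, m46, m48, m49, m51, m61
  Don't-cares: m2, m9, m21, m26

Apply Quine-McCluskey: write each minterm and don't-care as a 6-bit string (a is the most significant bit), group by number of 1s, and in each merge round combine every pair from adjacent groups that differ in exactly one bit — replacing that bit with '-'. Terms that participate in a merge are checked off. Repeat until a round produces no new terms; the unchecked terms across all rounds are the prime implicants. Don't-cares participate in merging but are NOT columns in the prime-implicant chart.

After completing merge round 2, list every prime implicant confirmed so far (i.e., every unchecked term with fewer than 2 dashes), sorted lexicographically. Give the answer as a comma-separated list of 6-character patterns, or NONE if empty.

size-2^0 implicants → 000010(✓)  000100  001001(✓)  010000(✓)  010001(✓)  010101(✓)  011001(✓)  011010  011111  100010(✓)  100011(✓)  100101(✓)  100110(✓)  100111(✓)  101010(✓)  101100(✓)  101110(✓)  110000(✓)  110001(✓)  110011(✓)  111101
size-2^1 implicants → -00010  -10000(✓)  -10001(✓)  0-1001  01-001  010-01  01000-(✓)  1-0011  10-010(✓)  10-110(✓)  100-10(✓)  100-11(✓)  10001-(✓)  1001-1  10011-(✓)  101-10(✓)  1011-0  1100-1  11000-(✓)
size-2^2 implicants → -1000-  10--10  100-1-
Unchecked terms (primes): -00010, -1000-, 0-1001, 000100, 01-001, 010-01, 011010, 011111, 1-0011, 10--10, 100-1-, 1001-1, 1011-0, 1100-1, 111101

-00010, 0-1001, 000100, 01-001, 010-01, 011010, 011111, 1-0011, 1001-1, 1011-0, 1100-1, 111101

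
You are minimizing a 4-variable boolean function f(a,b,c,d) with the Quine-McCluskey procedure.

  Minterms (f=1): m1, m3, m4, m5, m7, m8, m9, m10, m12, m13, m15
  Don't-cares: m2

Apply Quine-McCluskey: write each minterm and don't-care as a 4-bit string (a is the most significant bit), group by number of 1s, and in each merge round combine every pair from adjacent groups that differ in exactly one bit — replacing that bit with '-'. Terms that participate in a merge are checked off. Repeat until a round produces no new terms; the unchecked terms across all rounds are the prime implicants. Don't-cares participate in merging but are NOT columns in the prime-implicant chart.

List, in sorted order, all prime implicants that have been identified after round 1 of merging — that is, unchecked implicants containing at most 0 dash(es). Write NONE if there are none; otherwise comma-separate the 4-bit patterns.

NONE

[col 0] 0001*, 0010*, 0011*, 0100*, 0101*, 0111*, 1000*, 1001*, 1010*, 1100*, 1101*, 1111*
[col 1] -001*, -010, -100*, -101*, -111*, 0-01*, 0-11*, 00-1*, 001-, 01-1*, 010-*, 1-00*, 1-01*, 10-0, 100-*, 11-1*, 110-*
[col 2] --01, -1-1, -10-, 0--1, 1-0-
Prime implicants: --01, -010, -1-1, -10-, 0--1, 001-, 1-0-, 10-0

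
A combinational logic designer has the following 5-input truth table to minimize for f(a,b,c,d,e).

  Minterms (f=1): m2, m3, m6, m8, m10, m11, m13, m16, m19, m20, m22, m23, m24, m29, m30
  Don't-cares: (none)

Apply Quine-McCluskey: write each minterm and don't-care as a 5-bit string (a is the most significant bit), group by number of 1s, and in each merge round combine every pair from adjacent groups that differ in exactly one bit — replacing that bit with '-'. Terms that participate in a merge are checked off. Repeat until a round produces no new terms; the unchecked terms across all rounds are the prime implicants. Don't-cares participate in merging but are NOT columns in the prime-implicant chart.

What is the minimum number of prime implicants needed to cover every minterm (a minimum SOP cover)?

7

[col 0] 00010*, 00011*, 00110*, 01000*, 01010*, 01011*, 01101*, 10000*, 10011*, 10100*, 10110*, 10111*, 11000*, 11101*, 11110*
[col 1] -0011, -0110, -1000, -1101, 0-010*, 0-011*, 00-10, 0001-*, 010-0, 0101-*, 1-000, 1-110, 10-00, 10-11, 101-0, 1011-
[col 2] 0-01-
Prime implicants: -0011, -0110, -1000, -1101, 0-01-, 00-10, 010-0, 1-000, 1-110, 10-00, 10-11, 101-0, 1011-
PI chart (minterm → PIs covering it):
  2 | 0-01-,00-10
  3 | -0011,0-01-
  6 | -0110,00-10
  8 | -1000,010-0
  10 | 0-01-,010-0
  11 | 0-01-  (sole → essential)
  13 | -1101  (sole → essential)
  16 | 1-000,10-00
  19 | -0011,10-11
  20 | 10-00,101-0
  22 | -0110,1-110,101-0,1011-
  23 | 10-11,1011-
  24 | -1000,1-000
  29 | -1101  (sole → essential)
  30 | 1-110  (sole → essential)
Essential prime implicants: -1101, 0-01-, 1-110
Petrick residual → -0110, -1000, 10-00, 10-11
Minimum SOP uses 7 PIs: b'cde' + bc'd'e' + bcd'e + a'c'd + acde' + ab'd'e' + ab'de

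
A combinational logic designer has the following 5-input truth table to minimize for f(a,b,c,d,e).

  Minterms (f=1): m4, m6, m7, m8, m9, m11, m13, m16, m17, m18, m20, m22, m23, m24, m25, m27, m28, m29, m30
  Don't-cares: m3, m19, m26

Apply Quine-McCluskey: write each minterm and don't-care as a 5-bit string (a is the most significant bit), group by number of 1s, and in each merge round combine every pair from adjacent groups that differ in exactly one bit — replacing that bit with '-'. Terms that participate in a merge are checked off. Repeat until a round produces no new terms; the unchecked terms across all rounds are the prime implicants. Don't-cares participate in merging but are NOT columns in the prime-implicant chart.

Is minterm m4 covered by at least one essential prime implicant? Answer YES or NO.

YES

Round 0: 00011✓ 00100✓ 00110✓ 00111✓ 01000✓ 01001✓ 01011✓ 01101✓ 10000✓ 10001✓ 10010✓ 10011✓ 10100✓ 10110✓ 10111✓ 11000✓ 11001✓ 11010✓ 11011✓ 11100✓ 11101✓ 11110✓
Round 1: -0011✓ -0100✓ -0110✓ -0111✓ -1000✓ -1001✓ -1011✓ -1101✓ 0-011✓ 00-11✓ 001-0✓ 0011-✓ 01-01✓ 010-1✓ 0100-✓ 1-000✓ 1-001✓ 1-010✓ 1-011✓ 1-100✓ 1-110✓ 10-00✓ 10-10✓ 10-11✓ 100-0✓ 100-1✓ 1000-✓ 1001-✓ 101-0✓ 1011-✓ 11-00✓ 11-01✓ 11-10✓ 110-0✓ 110-1✓ 1100-✓ 1101-✓ 111-0✓ 1110-✓
Round 2: --011 -0-11 -01-0 -011- -1-01 -10-1 -100- 1--00✓ 1--10✓ 1-0-0✓ 1-0-1✓ 1-00-✓ 1-01-✓ 1-1-0✓ 10--0✓ 10-1- 100--✓ 11--0✓ 11-0- 110--✓
Round 3: 1---0 1-0--
PIs = {--011, -0-11, -01-0, -011-, -1-01, -10-1, -100-, 1---0, 1-0--, 10-1-, 11-0-}
Coverage chart:
  m4: -01-0 ←essential
  m6: -01-0,-011-
  m7: -0-11,-011-
  m8: -100- ←essential
  m9: -1-01,-10-1,-100-
  m11: --011,-10-1
  m13: -1-01 ←essential
  m16: 1---0,1-0--
  m17: 1-0-- ←essential
  m18: 1---0,1-0--,10-1-
  m20: -01-0,1---0
  m22: -01-0,-011-,1---0,10-1-
  m23: -0-11,-011-,10-1-
  m24: -100-,1---0,1-0--,11-0-
  m25: -1-01,-10-1,-100-,1-0--,11-0-
  m27: --011,-10-1,1-0--
  m28: 1---0,11-0-
  m29: -1-01,11-0-
  m30: 1---0 ←essential
Essential: -01-0, -1-01, -100-, 1---0, 1-0--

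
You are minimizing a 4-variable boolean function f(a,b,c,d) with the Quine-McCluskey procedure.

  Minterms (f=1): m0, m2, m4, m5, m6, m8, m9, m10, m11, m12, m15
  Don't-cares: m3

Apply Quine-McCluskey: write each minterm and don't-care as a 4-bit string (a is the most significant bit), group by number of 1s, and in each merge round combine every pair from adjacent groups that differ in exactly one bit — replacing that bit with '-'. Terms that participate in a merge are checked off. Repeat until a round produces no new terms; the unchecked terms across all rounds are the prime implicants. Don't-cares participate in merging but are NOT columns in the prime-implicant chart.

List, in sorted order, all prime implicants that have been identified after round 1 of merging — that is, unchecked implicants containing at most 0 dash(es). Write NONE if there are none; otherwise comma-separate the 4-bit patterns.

[col 0] 0000*, 0010*, 0011*, 0100*, 0101*, 0110*, 1000*, 1001*, 1010*, 1011*, 1100*, 1111*
[col 1] -000*, -010*, -011*, -100*, 0-00*, 0-10*, 00-0*, 001-*, 01-0*, 010-, 1-00*, 1-11, 10-0*, 10-1*, 100-*, 101-*
[col 2] --00, -0-0, -01-, 0--0, 10--
Prime implicants: --00, -0-0, -01-, 0--0, 010-, 1-11, 10--

NONE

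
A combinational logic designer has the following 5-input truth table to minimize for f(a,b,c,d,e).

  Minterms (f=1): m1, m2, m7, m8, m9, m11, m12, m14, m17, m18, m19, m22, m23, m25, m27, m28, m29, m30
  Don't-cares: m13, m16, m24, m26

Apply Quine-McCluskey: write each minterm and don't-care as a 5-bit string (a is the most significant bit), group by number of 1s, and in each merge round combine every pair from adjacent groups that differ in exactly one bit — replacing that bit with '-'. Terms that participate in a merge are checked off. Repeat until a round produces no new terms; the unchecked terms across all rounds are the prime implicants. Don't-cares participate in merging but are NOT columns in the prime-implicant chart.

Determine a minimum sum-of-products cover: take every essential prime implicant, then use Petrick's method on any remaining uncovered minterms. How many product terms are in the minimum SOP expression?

7

size-2^0 implicants → 00001(✓)  00010(✓)  00111(✓)  01000(✓)  01001(✓)  01011(✓)  01100(✓)  01101(✓)  01110(✓)  10000(✓)  10001(✓)  10010(✓)  10011(✓)  10110(✓)  10111(✓)  11000(✓)  11001(✓)  11010(✓)  11011(✓)  11100(✓)  11101(✓)  11110(✓)
size-2^1 implicants → -0001(✓)  -0010  -0111  -1000(✓)  -1001(✓)  -1011(✓)  -1100(✓)  -1101(✓)  -1110(✓)  0-001(✓)  01-00(✓)  01-01(✓)  010-1(✓)  0100-(✓)  011-0(✓)  0110-(✓)  1-000(✓)  1-001(✓)  1-010(✓)  1-011(✓)  1-110(✓)  10-10(✓)  10-11(✓)  100-0(✓)  100-1(✓)  1000-(✓)  1001-(✓)  1011-(✓)  11-00(✓)  11-01(✓)  11-10(✓)  110-0(✓)  110-1(✓)  1100-(✓)  1101-(✓)  111-0(✓)  1110-(✓)
size-2^2 implicants → --001  -1-00(✓)  -1-01(✓)  -10-1  -100-(✓)  -11-0  -110-(✓)  01-0-(✓)  1--10  1-0-0(✓)  1-0-1(✓)  1-00-(✓)  1-01-(✓)  10-1-  100--(✓)  11--0  11-0-(✓)  110--(✓)
size-2^3 implicants → -1-0-  1-0--
Unchecked terms (primes): --001, -0010, -0111, -1-0-, -10-1, -11-0, 1--10, 1-0--, 10-1-, 11--0
Minterm coverage:
  m1 ⊆ --001 [E]
  m2 ⊆ -0010 [E]
  m7 ⊆ -0111 [E]
  m8 ⊆ -1-0- [E]
  m9 ⊆ --001,-1-0-,-10-1
  m11 ⊆ -10-1 [E]
  m12 ⊆ -1-0-,-11-0
  m14 ⊆ -11-0 [E]
  m17 ⊆ --001,1-0--
  m18 ⊆ -0010,1--10,1-0--,10-1-
  m19 ⊆ 1-0--,10-1-
  m22 ⊆ 1--10,10-1-
  m23 ⊆ -0111,10-1-
  m25 ⊆ --001,-1-0-,-10-1,1-0--
  m27 ⊆ -10-1,1-0--
  m28 ⊆ -1-0-,-11-0,11--0
  m29 ⊆ -1-0- [E]
  m30 ⊆ -11-0,1--10,11--0
E = {--001, -0010, -0111, -1-0-, -10-1, -11-0}
Petrick residual → 10-1-
Cover = c'd'e + b'c'de' + b'cde + bd' + bc'e + bce' + ab'd  |cover|=7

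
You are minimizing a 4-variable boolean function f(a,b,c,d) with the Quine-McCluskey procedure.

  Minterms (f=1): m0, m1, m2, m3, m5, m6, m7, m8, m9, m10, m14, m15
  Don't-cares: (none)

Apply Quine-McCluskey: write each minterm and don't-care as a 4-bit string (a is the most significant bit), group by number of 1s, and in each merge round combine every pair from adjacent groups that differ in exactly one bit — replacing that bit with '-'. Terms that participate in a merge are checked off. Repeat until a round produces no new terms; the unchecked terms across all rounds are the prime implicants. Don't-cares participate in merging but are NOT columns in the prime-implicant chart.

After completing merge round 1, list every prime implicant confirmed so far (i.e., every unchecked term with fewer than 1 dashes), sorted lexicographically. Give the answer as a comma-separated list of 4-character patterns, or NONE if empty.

[col 0] 0000*, 0001*, 0010*, 0011*, 0101*, 0110*, 0111*, 1000*, 1001*, 1010*, 1110*, 1111*
[col 1] -000*, -001*, -010*, -110*, -111*, 0-01*, 0-10*, 0-11*, 00-0*, 00-1*, 000-*, 001-*, 01-1*, 011-*, 1-10*, 10-0*, 100-*, 111-*
[col 2] --10, -0-0, -00-, -11-, 0--1, 0-1-, 00--
Prime implicants: --10, -0-0, -00-, -11-, 0--1, 0-1-, 00--

NONE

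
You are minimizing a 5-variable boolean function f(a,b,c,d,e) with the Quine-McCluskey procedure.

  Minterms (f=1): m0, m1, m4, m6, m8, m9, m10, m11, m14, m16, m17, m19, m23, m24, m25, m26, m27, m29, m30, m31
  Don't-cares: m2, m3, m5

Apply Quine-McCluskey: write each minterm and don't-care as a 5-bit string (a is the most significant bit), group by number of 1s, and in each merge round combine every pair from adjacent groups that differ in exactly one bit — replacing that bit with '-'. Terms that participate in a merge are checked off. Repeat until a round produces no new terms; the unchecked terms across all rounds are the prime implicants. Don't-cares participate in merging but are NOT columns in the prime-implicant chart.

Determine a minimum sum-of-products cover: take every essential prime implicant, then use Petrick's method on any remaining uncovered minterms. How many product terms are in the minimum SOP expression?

6

[col 0] 00000*, 00001*, 00010*, 00011*, 00100*, 00101*, 00110*, 01000*, 01001*, 01010*, 01011*, 01110*, 10000*, 10001*, 10011*, 10111*, 11000*, 11001*, 11010*, 11011*, 11101*, 11110*, 11111*
[col 1] -0000*, -0001*, -0011*, -1000*, -1001*, -1010*, -1011*, -1110*, 0-000*, 0-001*, 0-010*, 0-011*, 0-110*, 00-00*, 00-01*, 00-10*, 000-0*, 000-1*, 0000-*, 0001-*, 001-0*, 0010-*, 01-10*, 010-0*, 010-1*, 0100-*, 0101-*, 1-000*, 1-001*, 1-011*, 1-111*, 10-11*, 100-1*, 1000-*, 11-01*, 11-10*, 11-11*, 110-0*, 110-1*, 1100-*, 1101-*, 111-1*, 1111-*
[col 2] --000*, --001*, --011*, -00-1*, -000-*, -1-10, -10-0*, -10-1*, -100-*, -101-*, 0--10, 0-0-0*, 0-0-1*, 0-00-*, 0-01-*, 00--0, 00-0-, 000--*, 010--*, 1--11, 1-0-1*, 1-00-*, 11--1, 11-1-, 110--*
[col 3] --0-1, --00-, -10--, 0-0--
Prime implicants: --0-1, --00-, -1-10, -10--, 0--10, 0-0--, 00--0, 00-0-, 1--11, 11--1, 11-1-
PI chart (minterm → PIs covering it):
  0 | --00-,0-0--,00--0,00-0-
  1 | --0-1,--00-,0-0--,00-0-
  4 | 00--0,00-0-
  6 | 0--10,00--0
  8 | --00-,-10--,0-0--
  9 | --0-1,--00-,-10--,0-0--
  10 | -1-10,-10--,0--10,0-0--
  11 | --0-1,-10--,0-0--
  14 | -1-10,0--10
  16 | --00-  (sole → essential)
  17 | --0-1,--00-
  19 | --0-1,1--11
  23 | 1--11  (sole → essential)
  24 | --00-,-10--
  25 | --0-1,--00-,-10--,11--1
  26 | -1-10,-10--,11-1-
  27 | --0-1,-10--,1--11,11--1,11-1-
  29 | 11--1  (sole → essential)
  30 | -1-10,11-1-
  31 | 1--11,11--1,11-1-
Essential prime implicants: --00-, 1--11, 11--1
Petrick residual → --0-1, -1-10, 00--0
Minimum SOP uses 6 PIs: c'e + c'd' + bde' + a'b'e' + ade + abe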